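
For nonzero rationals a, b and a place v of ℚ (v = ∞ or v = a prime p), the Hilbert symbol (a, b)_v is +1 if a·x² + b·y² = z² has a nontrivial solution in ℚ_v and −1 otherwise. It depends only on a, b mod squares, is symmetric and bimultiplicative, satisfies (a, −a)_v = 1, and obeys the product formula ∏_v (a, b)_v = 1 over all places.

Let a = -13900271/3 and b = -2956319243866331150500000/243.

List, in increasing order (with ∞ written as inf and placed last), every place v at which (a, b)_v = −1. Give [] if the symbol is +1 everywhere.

Mod squares: a ≡ -851037, b ≡ -322014. Check v ∈ {∞, 2, 3, 5, 7, 11, 17, 37, 41}.
v=41: a=41^1·(≡13), b=41^3·(≡36) mod 41; (13|41)=-1, (36|41)=+1; (−1)^{1·3·20}·(-1)^3·(+1)^1 = -1.
v=7: a=7^2·(≡1), b=7^1·(≡4) mod 7; (1|7)=+1, (4|7)=+1; (−1)^{2·1·3}·(+1)^1·(+1)^2 = +1.
v=2: v_2(a)=0, v_2(b)=5; units ≡ 3, 1 (mod 8); ε·ε+αω+βω = 1·0+0·0+5·1 ≡ 1  ⇒  (a,b)_2 = -1.
v=37: a=37^1·(≡5), b=37^4·(≡1) mod 37; (5|37)=-1, (1|37)=+1; (−1)^{1·4·18}·(-1)^4·(+1)^1 = +1.
v=17: a=17^1·(≡1), b=17^3·(≡4) mod 17; (1|17)=+1, (4|17)=+1; (−1)^{1·3·8}·(+1)^3·(+1)^1 = +1.
v=5: a=5^0·(≡3), b=5^6·(≡1) mod 5; (3|5)=-1, (1|5)=+1; (−1)^{0·6·2}·(-1)^6·(+1)^0 = +1.
v=∞: -851037 < 0 and -322014 < 0  ⇒  (a,b)_∞ = -1.
v=3: a=3^-1·(≡1), b=3^-5·(≡2) mod 3; (1|3)=+1, (2|3)=-1; (−1)^{-1·-5·1}·(+1)^-5·(-1)^-1 = +1.
v=11: a=11^1·(≡10), b=11^3·(≡10) mod 11; (10|11)=-1, (10|11)=-1; (−1)^{1·3·5}·(-1)^3·(-1)^1 = -1.
(-851037, -322014 / ℚ) ramifies at {2, 11, 41, ∞}: a division algebra.

[2, 11, 41, inf]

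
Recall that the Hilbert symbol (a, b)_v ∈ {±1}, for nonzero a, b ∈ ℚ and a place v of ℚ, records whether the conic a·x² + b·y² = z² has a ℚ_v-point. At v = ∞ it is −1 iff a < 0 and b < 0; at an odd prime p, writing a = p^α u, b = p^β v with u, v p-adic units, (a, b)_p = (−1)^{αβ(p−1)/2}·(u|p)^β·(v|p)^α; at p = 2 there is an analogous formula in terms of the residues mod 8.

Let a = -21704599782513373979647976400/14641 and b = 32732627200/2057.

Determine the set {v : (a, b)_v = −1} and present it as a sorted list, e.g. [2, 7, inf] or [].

[13, 29, 37, 41]

Mod squares: a ≡ -1189, b ≡ 1774409. Check v ∈ {∞, 2, 3, 5, 7, 11, 13, 17, 29, 31, 37, 41}.
v=∞: -1189 < 0 and 1774409 > 0  ⇒  (a,b)_∞ = +1.
v=37: a=37^2·(≡6), b=37^1·(≡22) mod 37; (6|37)=-1, (22|37)=-1; (−1)^{2·1·18}·(-1)^1·(-1)^2 = -1.
v=31: a=31^2·(≡1), b=31^1·(≡21) mod 31; (1|31)=+1, (21|31)=-1; (−1)^{2·1·15}·(+1)^1·(-1)^2 = +1.
v=41: a=41^1·(≡38), b=41^0·(≡35) mod 41; (38|41)=-1, (35|41)=-1; (−1)^{1·0·20}·(-1)^0·(-1)^1 = -1.
v=7: a=7^8·(≡4), b=7^3·(≡5) mod 7; (4|7)=+1, (5|7)=-1; (−1)^{8·3·3}·(+1)^3·(-1)^8 = +1.
v=5: a=5^2·(≡4), b=5^2·(≡4) mod 5; (4|5)=+1, (4|5)=+1; (−1)^{2·2·2}·(+1)^2·(+1)^2 = +1.
v=11: a=11^-4·(≡6), b=11^-2·(≡7) mod 11; (6|11)=-1, (7|11)=-1; (−1)^{-4·-2·5}·(-1)^-2·(-1)^-4 = +1.
v=13: a=13^4·(≡5), b=13^1·(≡7) mod 13; (5|13)=-1, (7|13)=-1; (−1)^{4·1·6}·(-1)^1·(-1)^4 = -1.
v=17: a=17^2·(≡16), b=17^-1·(≡7) mod 17; (16|17)=+1, (7|17)=-1; (−1)^{2·-1·8}·(+1)^-1·(-1)^2 = +1.
v=3: a=3^6·(≡2), b=3^0·(≡2) mod 3; (2|3)=-1, (2|3)=-1; (−1)^{6·0·1}·(-1)^0·(-1)^6 = +1.
v=2: v_2(a)=4, v_2(b)=8; units ≡ 3, 1 (mod 8); ε·ε+αω+βω = 1·0+4·0+8·1 ≡ 0  ⇒  (a,b)_2 = +1.
v=29: a=29^1·(≡17), b=29^0·(≡18) mod 29; (17|29)=-1, (18|29)=-1; (−1)^{1·0·14}·(-1)^0·(-1)^1 = -1.
Ram(-1189, 1774409) = {13, 29, 37, 41}; no ℚ_13-point on the conic.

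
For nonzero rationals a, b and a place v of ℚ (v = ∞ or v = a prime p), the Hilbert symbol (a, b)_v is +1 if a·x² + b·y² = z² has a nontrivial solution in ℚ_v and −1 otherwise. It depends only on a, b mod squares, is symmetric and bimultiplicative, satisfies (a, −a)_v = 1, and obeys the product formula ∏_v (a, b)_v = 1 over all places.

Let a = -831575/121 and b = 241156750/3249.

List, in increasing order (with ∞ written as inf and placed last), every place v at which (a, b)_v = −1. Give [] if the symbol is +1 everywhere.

Mod squares: a ≡ -33263, b ≡ 11470. Check v ∈ {∞, 2, 3, 5, 11, 19, 29, 31, 37}.
v=11: a=11^-2·(≡3), b=11^0·(≡8) mod 11; (3|11)=+1, (8|11)=-1; (−1)^{-2·0·5}·(+1)^0·(-1)^-2 = +1.
v=31: a=31^1·(≡24), b=31^1·(≡23) mod 31; (24|31)=-1, (23|31)=-1; (−1)^{1·1·15}·(-1)^1·(-1)^1 = -1.
v=3: a=3^0·(≡1), b=3^-2·(≡1) mod 3; (1|3)=+1, (1|3)=+1; (−1)^{0·-2·1}·(+1)^-2·(+1)^0 = +1.
v=19: a=19^0·(≡16), b=19^-2·(≡18) mod 19; (16|19)=+1, (18|19)=-1; (−1)^{0·-2·9}·(+1)^-2·(-1)^0 = +1.
v=2: v_2(a)=0, v_2(b)=1; units ≡ 1, 7 (mod 8); ε·ε+αω+βω = 0·1+0·0+1·0 ≡ 0  ⇒  (a,b)_2 = +1.
v=∞: -33263 < 0 and 11470 > 0  ⇒  (a,b)_∞ = +1.
v=5: a=5^2·(≡2), b=5^3·(≡1) mod 5; (2|5)=-1, (1|5)=+1; (−1)^{2·3·2}·(-1)^3·(+1)^2 = -1.
v=29: a=29^1·(≡7), b=29^2·(≡27) mod 29; (7|29)=+1, (27|29)=-1; (−1)^{1·2·14}·(+1)^2·(-1)^1 = -1.
v=37: a=37^1·(≡28), b=37^1·(≡19) mod 37; (28|37)=+1, (19|37)=-1; (−1)^{1·1·18}·(+1)^1·(-1)^1 = -1.
(-33263, 11470 / ℚ) ramifies at {5, 29, 31, 37}: a division algebra.

[5, 29, 31, 37]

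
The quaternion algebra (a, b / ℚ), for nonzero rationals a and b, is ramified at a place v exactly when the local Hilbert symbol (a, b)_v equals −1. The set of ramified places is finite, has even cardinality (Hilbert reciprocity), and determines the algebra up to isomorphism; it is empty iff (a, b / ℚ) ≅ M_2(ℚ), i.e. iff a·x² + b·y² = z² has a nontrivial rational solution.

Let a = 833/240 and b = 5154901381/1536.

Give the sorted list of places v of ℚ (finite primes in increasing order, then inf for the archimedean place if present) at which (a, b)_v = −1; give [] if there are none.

[2, 19]

(a, b) ≡ (255, 44574) mod (ℚ^×)²; places V = {2, 3, 5, 7, 17, 19, 23, ∞}.
(a,b)_3: α=-1, u≡1; β=-1, v≡2 (mod 3); (1|3)=+1, (2|3)=-1; sign (−1)^1·+1^-1·-1^-1 = +1.
(a,b)_19: α=0, u≡14; β=1, v≡5 (mod 19); (14|19)=-1, (5|19)=+1; sign (−1)^0·-1^1·+1^0 = -1.
(a,b)_2: α=-4, β=-9; u≡7, v≡7 (mod 8); ε(u)ε(v)=1·1, αω(v)=-4·0, βω(u)=-9·0; sum ≡ 1  ⇒  -1.
(a,b)_17: α=1, u≡16; β=3, v≡8 (mod 17); (16|17)=+1, (8|17)=+1; sign (−1)^0·+1^3·+1^1 = +1.
(a,b)_∞: sgn(255)=+, sgn(44574)=+, so +1.
(a,b)_5: α=-1, u≡1; β=0, v≡1 (mod 5); (1|5)=+1, (1|5)=+1; sign (−1)^0·+1^0·+1^-1 = +1.
(a,b)_7: α=2, u≡5; β=4, v≡6 (mod 7); (5|7)=-1, (6|7)=-1; sign (−1)^0·-1^4·-1^2 = +1.
(a,b)_23: α=0, u≡12; β=1, v≡18 (mod 23); (12|23)=+1, (18|23)=+1; sign (−1)^0·+1^1·+1^0 = +1.
(255, 44574 / ℚ) ramifies at {2, 19}: a division algebra.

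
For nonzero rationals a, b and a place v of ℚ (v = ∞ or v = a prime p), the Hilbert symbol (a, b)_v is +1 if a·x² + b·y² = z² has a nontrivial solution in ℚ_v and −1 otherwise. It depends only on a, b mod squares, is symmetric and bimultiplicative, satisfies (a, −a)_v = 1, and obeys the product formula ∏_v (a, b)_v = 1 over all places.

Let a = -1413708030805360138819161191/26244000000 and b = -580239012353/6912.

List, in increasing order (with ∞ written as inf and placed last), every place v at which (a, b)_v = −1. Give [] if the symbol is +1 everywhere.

(a, b) ≡ (-4199, -210206139) mod (ℚ^×)²; places V = {2, 3, 5, 7, 11, 13, 17, 19, 37, 41, ∞}.
(a,b)_7: α=4, u≡1; β=2, v≡2 (mod 7); (1|7)=+1, (2|7)=+1; sign (−1)^0·+1^2·+1^4 = +1.
(a,b)_11: α=2, u≡1; β=1, v≡7 (mod 11); (1|11)=+1, (7|11)=-1; sign (−1)^0·+1^1·-1^2 = +1.
(a,b)_3: α=-8, u≡1; β=-3, v≡1 (mod 3); (1|3)=+1, (1|3)=+1; sign (−1)^0·+1^-3·+1^-8 = +1.
(a,b)_19: α=3, u≡11; β=1, v≡12 (mod 19); (11|19)=+1, (12|19)=-1; sign (−1)^1·+1^1·-1^3 = +1.
(a,b)_41: α=2, u≡19; β=1, v≡3 (mod 41); (19|41)=-1, (3|41)=-1; sign (−1)^0·-1^1·-1^2 = -1.
(a,b)_13: α=7, u≡11; β=3, v≡12 (mod 13); (11|13)=-1, (12|13)=+1; sign (−1)^0·-1^3·+1^7 = -1.
(a,b)_2: α=-8, β=-8; u≡1, v≡5 (mod 8); ε(u)ε(v)=0·0, αω(v)=-8·1, βω(u)=-8·0; sum ≡ 0  ⇒  +1.
(a,b)_5: α=-6, u≡4; β=0, v≡1 (mod 5); (4|5)=+1, (1|5)=+1; sign (−1)^0·+1^0·+1^-6 = +1.
(a,b)_37: α=2, u≡5; β=1, v≡22 (mod 37); (5|37)=-1, (22|37)=-1; sign (−1)^0·-1^1·-1^2 = -1.
(a,b)_17: α=3, u≡8; β=1, v≡16 (mod 17); (8|17)=+1, (16|17)=+1; sign (−1)^0·+1^1·+1^3 = +1.
(a,b)_∞: sgn(-4199)=−, sgn(-210206139)=−, so -1.
Ram(-4199, -210206139) = {13, 37, 41, ∞}; no ℚ_13-point on the conic.

[13, 37, 41, inf]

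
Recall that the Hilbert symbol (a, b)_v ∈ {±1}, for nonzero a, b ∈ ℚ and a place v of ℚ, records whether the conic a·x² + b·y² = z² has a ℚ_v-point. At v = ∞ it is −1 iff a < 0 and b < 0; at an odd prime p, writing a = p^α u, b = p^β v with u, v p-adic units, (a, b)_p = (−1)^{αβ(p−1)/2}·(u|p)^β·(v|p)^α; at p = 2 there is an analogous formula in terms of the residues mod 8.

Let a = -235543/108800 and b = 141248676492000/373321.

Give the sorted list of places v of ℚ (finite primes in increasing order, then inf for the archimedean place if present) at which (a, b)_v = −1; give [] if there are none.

Mod squares: a ≡ -81719, b ≡ 301070. Check v ∈ {∞, 2, 3, 5, 7, 11, 13, 17, 19, 23, 47}.
v=11: a=11^1·(≡7), b=11^1·(≡8) mod 11; (7|11)=-1, (8|11)=-1; (−1)^{1·1·5}·(-1)^1·(-1)^1 = -1.
v=47: a=47^0·(≡24), b=47^-2·(≡26) mod 47; (24|47)=+1, (26|47)=-1; (−1)^{0·-2·23}·(+1)^-2·(-1)^0 = +1.
v=∞: -81719 < 0 and 301070 > 0  ⇒  (a,b)_∞ = +1.
v=13: a=13^0·(≡10), b=13^-2·(≡1) mod 13; (10|13)=+1, (1|13)=+1; (−1)^{0·-2·6}·(+1)^-2·(+1)^0 = +1.
v=5: a=5^-2·(≡1), b=5^3·(≡1) mod 5; (1|5)=+1, (1|5)=+1; (−1)^{-2·3·2}·(+1)^3·(+1)^-2 = +1.
v=17: a=17^-1·(≡16), b=17^1·(≡1) mod 17; (16|17)=+1, (1|17)=+1; (−1)^{-1·1·8}·(+1)^1·(+1)^-1 = +1.
v=3: a=3^0·(≡1), b=3^2·(≡2) mod 3; (1|3)=+1, (2|3)=-1; (−1)^{0·2·1}·(+1)^2·(-1)^0 = +1.
v=23: a=23^1·(≡4), b=23^1·(≡2) mod 23; (4|23)=+1, (2|23)=+1; (−1)^{1·1·11}·(+1)^1·(+1)^1 = -1.
v=7: a=7^2·(≡5), b=7^1·(≡2) mod 7; (5|7)=-1, (2|7)=+1; (−1)^{2·1·3}·(-1)^1·(+1)^2 = -1.
v=2: v_2(a)=-8, v_2(b)=5; units ≡ 1, 7 (mod 8); ε·ε+αω+βω = 0·1+-8·0+5·0 ≡ 0  ⇒  (a,b)_2 = +1.
v=19: a=19^1·(≡8), b=19^4·(≡15) mod 19; (8|19)=-1, (15|19)=-1; (−1)^{1·4·9}·(-1)^4·(-1)^1 = -1.
Ram(-81719, 301070) = {7, 11, 19, 23}; no ℚ_7-point on the conic.

[7, 11, 19, 23]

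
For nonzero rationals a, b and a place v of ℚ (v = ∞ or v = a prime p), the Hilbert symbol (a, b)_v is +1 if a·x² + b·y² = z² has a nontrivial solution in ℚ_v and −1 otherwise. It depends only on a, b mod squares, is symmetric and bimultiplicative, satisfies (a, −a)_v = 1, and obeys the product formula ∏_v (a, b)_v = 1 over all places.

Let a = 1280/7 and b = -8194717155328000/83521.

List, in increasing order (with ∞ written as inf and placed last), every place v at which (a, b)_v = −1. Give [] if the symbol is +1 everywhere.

[2, 5]

(a, b) ≡ (35, -85405) mod (ℚ^×)²; places V = {2, 5, 7, 11, 17, 19, 29, 31, ∞}.
(a,b)_∞: sgn(35)=+, sgn(-85405)=−, so +1.
(a,b)_19: α=0, u≡1; β=1, v≡14 (mod 19); (1|19)=+1, (14|19)=-1; sign (−1)^0·+1^1·-1^0 = +1.
(a,b)_29: α=0, u≡13; β=1, v≡7 (mod 29); (13|29)=+1, (7|29)=+1; sign (−1)^0·+1^1·+1^0 = +1.
(a,b)_11: α=0, u≡10; β=4, v≡10 (mod 11); (10|11)=-1, (10|11)=-1; sign (−1)^0·-1^4·-1^0 = +1.
(a,b)_31: α=0, u≡19; β=1, v≡10 (mod 31); (19|31)=+1, (10|31)=+1; sign (−1)^0·+1^1·+1^0 = +1.
(a,b)_7: α=-1, u≡6; β=0, v≡1 (mod 7); (6|7)=-1, (1|7)=+1; sign (−1)^0·-1^0·+1^-1 = +1.
(a,b)_2: α=8, β=18; u≡3, v≡3 (mod 8); ε(u)ε(v)=1·1, αω(v)=8·1, βω(u)=18·1; sum ≡ 1  ⇒  -1.
(a,b)_17: α=0, u≡8; β=-4, v≡10 (mod 17); (8|17)=+1, (10|17)=-1; sign (−1)^0·+1^-4·-1^0 = +1.
(a,b)_5: α=1, u≡3; β=3, v≡1 (mod 5); (3|5)=-1, (1|5)=+1; sign (−1)^0·-1^3·+1^1 = -1.
(35, -85405 / ℚ) ramifies at {2, 5}: a division algebra.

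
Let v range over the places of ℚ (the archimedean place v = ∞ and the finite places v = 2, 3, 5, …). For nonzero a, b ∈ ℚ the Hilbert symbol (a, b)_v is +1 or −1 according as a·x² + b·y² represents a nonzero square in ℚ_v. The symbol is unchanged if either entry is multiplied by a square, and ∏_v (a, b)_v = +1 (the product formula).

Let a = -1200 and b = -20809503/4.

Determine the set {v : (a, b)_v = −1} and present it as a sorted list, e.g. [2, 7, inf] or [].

(a, b) ≡ (-3, -2312167) mod (ℚ^×)²; places V = {2, 3, 5, 11, 13, 19, 23, 37, ∞}.
(a,b)_13: α=0, u≡9; β=1, v≡6 (mod 13); (9|13)=+1, (6|13)=-1; sign (−1)^0·+1^1·-1^0 = +1.
(a,b)_3: α=1, u≡2; β=2, v≡2 (mod 3); (2|3)=-1, (2|3)=-1; sign (−1)^0·-1^2·-1^1 = -1.
(a,b)_37: α=0, u≡21; β=1, v≡23 (mod 37); (21|37)=+1, (23|37)=-1; sign (−1)^0·+1^1·-1^0 = +1.
(a,b)_23: α=0, u≡19; β=1, v≡9 (mod 23); (19|23)=-1, (9|23)=+1; sign (−1)^0·-1^1·+1^0 = -1.
(a,b)_2: α=4, β=-2; u≡5, v≡1 (mod 8); ε(u)ε(v)=0·0, αω(v)=4·0, βω(u)=-2·1; sum ≡ 0  ⇒  +1.
(a,b)_19: α=0, u≡16; β=1, v≡14 (mod 19); (16|19)=+1, (14|19)=-1; sign (−1)^0·+1^1·-1^0 = +1.
(a,b)_11: α=0, u≡10; β=1, v≡10 (mod 11); (10|11)=-1, (10|11)=-1; sign (−1)^0·-1^1·-1^0 = -1.
(a,b)_5: α=2, u≡2; β=0, v≡3 (mod 5); (2|5)=-1, (3|5)=-1; sign (−1)^0·-1^0·-1^2 = +1.
(a,b)_∞: sgn(-3)=−, sgn(-2312167)=−, so -1.
(-3, -2312167 / ℚ) ramifies at {3, 11, 23, ∞}: a division algebra.

[3, 11, 23, inf]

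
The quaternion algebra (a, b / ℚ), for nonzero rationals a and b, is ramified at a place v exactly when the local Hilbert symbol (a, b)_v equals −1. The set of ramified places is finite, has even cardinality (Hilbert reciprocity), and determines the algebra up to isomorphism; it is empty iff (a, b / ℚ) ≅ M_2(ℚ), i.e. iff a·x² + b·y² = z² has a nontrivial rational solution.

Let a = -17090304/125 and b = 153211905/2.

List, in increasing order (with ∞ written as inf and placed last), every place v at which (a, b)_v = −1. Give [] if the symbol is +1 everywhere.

[2, 5]

(a, b) ≡ (-1155, 13090) mod (ℚ^×)²; places V = {2, 3, 5, 7, 11, 17, ∞}.
(a,b)_2: α=8, β=-1; u≡5, v≡1 (mod 8); ε(u)ε(v)=0·0, αω(v)=8·0, βω(u)=-1·1; sum ≡ 1  ⇒  -1.
(a,b)_5: α=-3, u≡1; β=1, v≡3 (mod 5); (1|5)=+1, (3|5)=-1; sign (−1)^0·+1^1·-1^-3 = -1.
(a,b)_∞: sgn(-1155)=−, sgn(13090)=+, so +1.
(a,b)_17: α=2, u≡4; β=3, v≡12 (mod 17); (4|17)=+1, (12|17)=-1; sign (−1)^0·+1^3·-1^2 = +1.
(a,b)_3: α=1, u≡2; β=4, v≡1 (mod 3); (2|3)=-1, (1|3)=+1; sign (−1)^0·-1^4·+1^1 = +1.
(a,b)_11: α=1, u≡5; β=1, v≡6 (mod 11); (5|11)=+1, (6|11)=-1; sign (−1)^1·+1^1·-1^1 = +1.
(a,b)_7: α=1, u≡5; β=1, v≡2 (mod 7); (5|7)=-1, (2|7)=+1; sign (−1)^1·-1^1·+1^1 = +1.
Ram(-1155, 13090) = {2, 5}; no ℚ_2-point on the conic.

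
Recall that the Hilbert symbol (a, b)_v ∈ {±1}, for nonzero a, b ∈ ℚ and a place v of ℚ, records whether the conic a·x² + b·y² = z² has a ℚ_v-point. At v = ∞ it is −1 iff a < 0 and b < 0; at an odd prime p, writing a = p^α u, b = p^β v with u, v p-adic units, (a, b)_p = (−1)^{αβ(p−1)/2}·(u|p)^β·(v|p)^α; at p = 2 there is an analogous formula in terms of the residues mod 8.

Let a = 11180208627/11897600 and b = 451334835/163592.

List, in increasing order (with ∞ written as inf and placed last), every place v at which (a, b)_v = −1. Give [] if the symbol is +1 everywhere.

[5, 7]

(a, b) ≡ (33, 70) mod (ℚ^×)²; places V = {2, 3, 5, 7, 11, 13, 17, 19, ∞}.
(a,b)_11: α=-1, u≡9; β=-2, v≡5 (mod 11); (9|11)=+1, (5|11)=+1; sign (−1)^0·+1^-2·+1^-1 = +1.
(a,b)_17: α=2, u≡1; β=0, v≡16 (mod 17); (1|17)=+1, (16|17)=+1; sign (−1)^0·+1^0·+1^2 = +1.
(a,b)_2: α=-8, β=-3; u≡1, v≡3 (mod 8); ε(u)ε(v)=0·1, αω(v)=-8·1, βω(u)=-3·0; sum ≡ 0  ⇒  +1.
(a,b)_3: α=7, u≡2; β=6, v≡1 (mod 3); (2|3)=-1, (1|3)=+1; sign (−1)^0·-1^6·+1^7 = +1.
(a,b)_19: α=2, u≡14; β=2, v≡8 (mod 19); (14|19)=-1, (8|19)=-1; sign (−1)^0·-1^2·-1^2 = +1.
(a,b)_13: α=-2, u≡11; β=-2, v≡7 (mod 13); (11|13)=-1, (7|13)=-1; sign (−1)^0·-1^-2·-1^-2 = +1.
(a,b)_∞: sgn(33)=+, sgn(70)=+, so +1.
(a,b)_5: α=-2, u≡3; β=1, v≡1 (mod 5); (3|5)=-1, (1|5)=+1; sign (−1)^0·-1^1·+1^-2 = -1.
(a,b)_7: α=2, u≡3; β=3, v≡3 (mod 7); (3|7)=-1, (3|7)=-1; sign (−1)^0·-1^3·-1^2 = -1.
|Ram(33, 70)| = 2, even; anisotropic at {5, 7}.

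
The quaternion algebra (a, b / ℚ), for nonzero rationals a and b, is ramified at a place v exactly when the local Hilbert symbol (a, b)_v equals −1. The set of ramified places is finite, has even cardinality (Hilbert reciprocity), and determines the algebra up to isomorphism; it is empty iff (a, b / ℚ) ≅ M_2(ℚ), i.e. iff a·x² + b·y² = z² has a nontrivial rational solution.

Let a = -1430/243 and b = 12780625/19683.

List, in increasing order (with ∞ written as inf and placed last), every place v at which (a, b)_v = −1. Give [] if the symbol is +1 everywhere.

Mod squares: a ≡ -4290, b ≡ 3. Check v ∈ {∞, 2, 3, 5, 11, 13}.
v=3: a=3^-5·(≡1), b=3^-9·(≡1) mod 3; (1|3)=+1, (1|3)=+1; (−1)^{-5·-9·1}·(+1)^-9·(+1)^-5 = -1.
v=∞: -4290 < 0 and 3 > 0  ⇒  (a,b)_∞ = +1.
v=11: a=11^1·(≡2), b=11^2·(≡9) mod 11; (2|11)=-1, (9|11)=+1; (−1)^{1·2·5}·(-1)^2·(+1)^1 = +1.
v=2: v_2(a)=1, v_2(b)=0; units ≡ 7, 3 (mod 8); ε·ε+αω+βω = 1·1+1·1+0·0 ≡ 0  ⇒  (a,b)_2 = +1.
v=5: a=5^1·(≡3), b=5^4·(≡3) mod 5; (3|5)=-1, (3|5)=-1; (−1)^{1·4·2}·(-1)^4·(-1)^1 = -1.
v=13: a=13^1·(≡8), b=13^2·(≡4) mod 13; (8|13)=-1, (4|13)=+1; (−1)^{1·2·6}·(-1)^2·(+1)^1 = +1.
|Ram(-4290, 3)| = 2, even; anisotropic at {3, 5}.

[3, 5]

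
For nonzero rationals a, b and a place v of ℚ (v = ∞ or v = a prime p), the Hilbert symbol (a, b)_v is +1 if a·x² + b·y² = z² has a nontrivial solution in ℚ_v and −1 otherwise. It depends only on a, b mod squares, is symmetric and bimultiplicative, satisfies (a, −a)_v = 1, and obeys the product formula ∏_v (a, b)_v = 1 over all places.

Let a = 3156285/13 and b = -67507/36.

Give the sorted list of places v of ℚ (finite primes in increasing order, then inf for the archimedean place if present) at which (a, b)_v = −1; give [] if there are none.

[3, 5, 11, 13, 17, 37]

(a, b) ≡ (339105, -187) mod (ℚ^×)²; places V = {2, 3, 5, 11, 13, 17, 19, 37, 47, ∞}.
(a,b)_3: α=1, u≡1; β=-2, v≡2 (mod 3); (1|3)=+1, (2|3)=-1; sign (−1)^0·+1^-2·-1^1 = -1.
(a,b)_13: α=-1, u≡2; β=0, v≡8 (mod 13); (2|13)=-1, (8|13)=-1; sign (−1)^0·-1^0·-1^-1 = -1.
(a,b)_11: α=2, u≡2; β=1, v≡4 (mod 11); (2|11)=-1, (4|11)=+1; sign (−1)^0·-1^1·+1^2 = -1.
(a,b)_5: α=1, u≡4; β=0, v≡3 (mod 5); (4|5)=+1, (3|5)=-1; sign (−1)^0·+1^0·-1^1 = -1.
(a,b)_37: α=1, u≡30; β=0, v≡19 (mod 37); (30|37)=+1, (19|37)=-1; sign (−1)^0·+1^0·-1^1 = -1.
(a,b)_2: α=0, β=-2; u≡1, v≡5 (mod 8); ε(u)ε(v)=0·0, αω(v)=0·1, βω(u)=-2·0; sum ≡ 0  ⇒  +1.
(a,b)_19: α=0, u≡15; β=2, v≡8 (mod 19); (15|19)=-1, (8|19)=-1; sign (−1)^0·-1^2·-1^0 = +1.
(a,b)_17: α=0, u≡5; β=1, v≡12 (mod 17); (5|17)=-1, (12|17)=-1; sign (−1)^0·-1^1·-1^0 = -1.
(a,b)_47: α=1, u≡3; β=0, v≡27 (mod 47); (3|47)=+1, (27|47)=+1; sign (−1)^0·+1^0·+1^1 = +1.
(a,b)_∞: sgn(339105)=+, sgn(-187)=−, so +1.
(339105, -187 / ℚ) ramifies at {3, 5, 11, 13, 17, 37}: a division algebra.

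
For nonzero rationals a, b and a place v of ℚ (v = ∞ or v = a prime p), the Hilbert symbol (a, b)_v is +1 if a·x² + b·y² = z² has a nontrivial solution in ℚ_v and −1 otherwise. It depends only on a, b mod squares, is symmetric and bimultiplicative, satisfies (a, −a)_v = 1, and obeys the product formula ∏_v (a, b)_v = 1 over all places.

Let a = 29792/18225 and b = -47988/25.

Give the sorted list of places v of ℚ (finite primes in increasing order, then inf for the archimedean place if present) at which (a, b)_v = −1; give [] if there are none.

Mod squares: a ≡ 38, b ≡ -1333. Check v ∈ {∞, 2, 3, 5, 7, 19, 31, 43}.
v=31: a=31^0·(≡10), b=31^1·(≡10) mod 31; (10|31)=+1, (10|31)=+1; (−1)^{0·1·15}·(+1)^1·(+1)^0 = +1.
v=19: a=19^1·(≡12), b=19^0·(≡1) mod 19; (12|19)=-1, (1|19)=+1; (−1)^{1·0·9}·(-1)^0·(+1)^1 = +1.
v=43: a=43^0·(≡1), b=43^1·(≡19) mod 43; (1|43)=+1, (19|43)=-1; (−1)^{0·1·21}·(+1)^1·(-1)^0 = +1.
v=∞: 38 > 0 and -1333 < 0  ⇒  (a,b)_∞ = +1.
v=3: a=3^-6·(≡2), b=3^2·(≡2) mod 3; (2|3)=-1, (2|3)=-1; (−1)^{-6·2·1}·(-1)^2·(-1)^-6 = +1.
v=5: a=5^-2·(≡3), b=5^-2·(≡2) mod 5; (3|5)=-1, (2|5)=-1; (−1)^{-2·-2·2}·(-1)^-2·(-1)^-2 = +1.
v=2: v_2(a)=5, v_2(b)=2; units ≡ 3, 3 (mod 8); ε·ε+αω+βω = 1·1+5·1+2·1 ≡ 0  ⇒  (a,b)_2 = +1.
v=7: a=7^2·(≡5), b=7^0·(≡1) mod 7; (5|7)=-1, (1|7)=+1; (−1)^{2·0·3}·(-1)^0·(+1)^2 = +1.
Ram(a, b) = ∅: the form 38·x² + -1333·y² − z² is isotropic over every ℚ_v, so by Hasse–Minkowski it is isotropic over ℚ.

[]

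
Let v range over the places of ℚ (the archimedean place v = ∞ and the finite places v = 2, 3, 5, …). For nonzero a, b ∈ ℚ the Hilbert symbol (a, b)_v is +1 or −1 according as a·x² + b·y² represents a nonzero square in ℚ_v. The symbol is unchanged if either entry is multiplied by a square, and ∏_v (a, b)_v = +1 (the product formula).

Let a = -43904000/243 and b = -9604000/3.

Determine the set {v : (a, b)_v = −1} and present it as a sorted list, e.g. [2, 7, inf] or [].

Mod squares: a ≡ -105, b ≡ -30. Check v ∈ {∞, 2, 3, 5, 7}.
v=∞: -105 < 0 and -30 < 0  ⇒  (a,b)_∞ = -1.
v=3: a=3^-5·(≡1), b=3^-1·(≡2) mod 3; (1|3)=+1, (2|3)=-1; (−1)^{-5·-1·1}·(+1)^-1·(-1)^-5 = +1.
v=7: a=7^3·(≡6), b=7^4·(≡6) mod 7; (6|7)=-1, (6|7)=-1; (−1)^{3·4·3}·(-1)^4·(-1)^3 = -1.
v=5: a=5^3·(≡1), b=5^3·(≡1) mod 5; (1|5)=+1, (1|5)=+1; (−1)^{3·3·2}·(+1)^3·(+1)^3 = +1.
v=2: v_2(a)=10, v_2(b)=5; units ≡ 7, 1 (mod 8); ε·ε+αω+βω = 1·0+10·0+5·0 ≡ 0  ⇒  (a,b)_2 = +1.
Ram(-105, -30) = {7, ∞}; no ℚ_7-point on the conic.

[7, inf]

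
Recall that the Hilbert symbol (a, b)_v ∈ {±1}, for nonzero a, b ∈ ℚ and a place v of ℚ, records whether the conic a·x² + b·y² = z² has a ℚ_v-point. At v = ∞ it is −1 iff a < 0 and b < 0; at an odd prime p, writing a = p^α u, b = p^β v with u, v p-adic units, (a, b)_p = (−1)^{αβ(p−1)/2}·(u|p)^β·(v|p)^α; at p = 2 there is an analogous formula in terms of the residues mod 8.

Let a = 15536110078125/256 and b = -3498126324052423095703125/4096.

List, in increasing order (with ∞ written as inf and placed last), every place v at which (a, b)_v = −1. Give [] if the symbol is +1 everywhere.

Mod squares: a ≡ 23205, b ≡ -69. Check v ∈ {∞, 2, 3, 5, 7, 13, 17, 23}.
v=3: a=3^5·(≡1), b=3^9·(≡1) mod 3; (1|3)=+1, (1|3)=+1; (−1)^{5·9·1}·(+1)^9·(+1)^5 = -1.
v=23: a=23^2·(≡5), b=23^3·(≡20) mod 23; (5|23)=-1, (20|23)=-1; (−1)^{2·3·11}·(-1)^3·(-1)^2 = -1.
v=17: a=17^1·(≡5), b=17^2·(≡8) mod 17; (5|17)=-1, (8|17)=+1; (−1)^{1·2·8}·(-1)^2·(+1)^1 = +1.
v=5: a=5^7·(≡4), b=5^14·(≡1) mod 5; (4|5)=+1, (1|5)=+1; (−1)^{7·14·2}·(+1)^14·(+1)^7 = +1.
v=2: v_2(a)=-8, v_2(b)=-12; units ≡ 5, 3 (mod 8); ε·ε+αω+βω = 0·1+-8·1+-12·1 ≡ 0  ⇒  (a,b)_2 = +1.
v=7: a=7^1·(≡2), b=7^2·(≡1) mod 7; (2|7)=+1, (1|7)=+1; (−1)^{1·2·3}·(+1)^2·(+1)^1 = +1.
v=∞: 23205 > 0 and -69 < 0  ⇒  (a,b)_∞ = +1.
v=13: a=13^1·(≡1), b=13^2·(≡9) mod 13; (1|13)=+1, (9|13)=+1; (−1)^{1·2·6}·(+1)^2·(+1)^1 = +1.
Ram(23205, -69) = {3, 23}; no ℚ_3-point on the conic.

[3, 23]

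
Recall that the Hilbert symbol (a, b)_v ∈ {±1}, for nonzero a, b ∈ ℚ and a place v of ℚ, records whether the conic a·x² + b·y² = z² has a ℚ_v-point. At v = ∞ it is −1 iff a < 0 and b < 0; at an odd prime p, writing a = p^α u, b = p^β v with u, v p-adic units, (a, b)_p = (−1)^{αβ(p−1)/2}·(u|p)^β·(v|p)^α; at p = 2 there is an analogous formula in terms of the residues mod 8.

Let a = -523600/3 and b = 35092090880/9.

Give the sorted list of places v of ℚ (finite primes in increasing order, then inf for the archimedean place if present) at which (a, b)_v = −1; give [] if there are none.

Mod squares: a ≡ -3927, b ≡ 5. Check v ∈ {∞, 2, 3, 5, 7, 11, 17}.
v=17: a=17^1·(≡7), b=17^2·(≡6) mod 17; (7|17)=-1, (6|17)=-1; (−1)^{1·2·8}·(-1)^2·(-1)^1 = -1.
v=7: a=7^1·(≡3), b=7^2·(≡3) mod 7; (3|7)=-1, (3|7)=-1; (−1)^{1·2·3}·(-1)^2·(-1)^1 = -1.
v=11: a=11^1·(≡10), b=11^2·(≡4) mod 11; (10|11)=-1, (4|11)=+1; (−1)^{1·2·5}·(-1)^2·(+1)^1 = +1.
v=∞: -3927 < 0 and 5 > 0  ⇒  (a,b)_∞ = +1.
v=2: v_2(a)=4, v_2(b)=12; units ≡ 1, 5 (mod 8); ε·ε+αω+βω = 0·0+4·1+12·0 ≡ 0  ⇒  (a,b)_2 = +1.
v=3: a=3^-1·(≡2), b=3^-2·(≡2) mod 3; (2|3)=-1, (2|3)=-1; (−1)^{-1·-2·1}·(-1)^-2·(-1)^-1 = -1.
v=5: a=5^2·(≡2), b=5^1·(≡4) mod 5; (2|5)=-1, (4|5)=+1; (−1)^{2·1·2}·(-1)^1·(+1)^2 = -1.
Ram(-3927, 5) = {3, 5, 7, 17}; no ℚ_3-point on the conic.

[3, 5, 7, 17]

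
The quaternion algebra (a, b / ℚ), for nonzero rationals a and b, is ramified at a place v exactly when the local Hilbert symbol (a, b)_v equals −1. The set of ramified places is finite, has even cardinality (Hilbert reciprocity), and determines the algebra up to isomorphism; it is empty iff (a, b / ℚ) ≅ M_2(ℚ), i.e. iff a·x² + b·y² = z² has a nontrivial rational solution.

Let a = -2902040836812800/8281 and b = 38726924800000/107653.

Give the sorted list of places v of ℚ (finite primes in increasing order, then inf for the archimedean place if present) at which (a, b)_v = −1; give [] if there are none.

Mod squares: a ≡ -323, b ≡ 1885. Check v ∈ {∞, 2, 5, 7, 13, 17, 19, 29}.
v=17: a=17^3·(≡1), b=17^2·(≡16) mod 17; (1|17)=+1, (16|17)=+1; (−1)^{3·2·8}·(+1)^2·(+1)^3 = +1.
v=2: v_2(a)=12, v_2(b)=12; units ≡ 5, 5 (mod 8); ε·ε+αω+βω = 0·0+12·1+12·1 ≡ 0  ⇒  (a,b)_2 = +1.
v=5: a=5^2·(≡3), b=5^5·(≡2) mod 5; (3|5)=-1, (2|5)=-1; (−1)^{2·5·2}·(-1)^5·(-1)^2 = -1.
v=∞: -323 < 0 and 1885 > 0  ⇒  (a,b)_∞ = +1.
v=7: a=7^-2·(≡3), b=7^-2·(≡4) mod 7; (3|7)=-1, (4|7)=+1; (−1)^{-2·-2·3}·(-1)^-2·(+1)^-2 = +1.
v=19: a=19^3·(≡13), b=19^2·(≡11) mod 19; (13|19)=-1, (11|19)=+1; (−1)^{3·2·9}·(-1)^2·(+1)^3 = +1.
v=13: a=13^-2·(≡11), b=13^-3·(≡6) mod 13; (11|13)=-1, (6|13)=-1; (−1)^{-2·-3·6}·(-1)^-3·(-1)^-2 = -1.
v=29: a=29^2·(≡25), b=29^1·(≡23) mod 29; (25|29)=+1, (23|29)=+1; (−1)^{2·1·14}·(+1)^1·(+1)^2 = +1.
(-323, 1885 / ℚ) ramifies at {5, 13}: a division algebra.

[5, 13]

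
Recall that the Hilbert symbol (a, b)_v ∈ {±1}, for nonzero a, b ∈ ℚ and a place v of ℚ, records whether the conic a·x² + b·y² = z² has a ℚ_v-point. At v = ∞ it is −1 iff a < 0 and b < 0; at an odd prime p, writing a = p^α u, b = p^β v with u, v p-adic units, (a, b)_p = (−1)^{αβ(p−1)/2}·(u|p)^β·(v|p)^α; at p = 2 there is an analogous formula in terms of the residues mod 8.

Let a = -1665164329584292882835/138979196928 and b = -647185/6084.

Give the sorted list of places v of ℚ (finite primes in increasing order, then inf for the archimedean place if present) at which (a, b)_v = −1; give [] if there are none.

(a, b) ≡ (-1155, -385) mod (ℚ^×)²; places V = {2, 3, 5, 7, 11, 13, 17, 29, 41, ∞}.
(a,b)_41: α=6, u≡15; β=2, v≡40 (mod 41); (15|41)=-1, (40|41)=+1; sign (−1)^0·-1^2·+1^6 = +1.
(a,b)_5: α=1, u≡1; β=1, v≡2 (mod 5); (1|5)=+1, (2|5)=-1; sign (−1)^0·+1^1·-1^1 = -1.
(a,b)_17: α=2, u≡15; β=0, v≡6 (mod 17); (15|17)=+1, (6|17)=-1; sign (−1)^0·+1^0·-1^2 = +1.
(a,b)_∞: sgn(-1155)=−, sgn(-385)=−, so -1.
(a,b)_13: α=-4, u≡6; β=-2, v≡2 (mod 13); (6|13)=-1, (2|13)=-1; sign (−1)^0·-1^-2·-1^-4 = +1.
(a,b)_7: α=3, u≡5; β=1, v≡1 (mod 7); (5|7)=-1, (1|7)=+1; sign (−1)^1·-1^1·+1^3 = +1.
(a,b)_29: α=4, u≡4; β=0, v≡18 (mod 29); (4|29)=+1, (18|29)=-1; sign (−1)^0·+1^0·-1^4 = +1.
(a,b)_3: α=-3, u≡2; β=-2, v≡2 (mod 3); (2|3)=-1, (2|3)=-1; sign (−1)^0·-1^-2·-1^-3 = -1.
(a,b)_2: α=-14, β=-2; u≡5, v≡7 (mod 8); ε(u)ε(v)=0·1, αω(v)=-14·0, βω(u)=-2·1; sum ≡ 0  ⇒  +1.
(a,b)_11: α=-1, u≡4; β=1, v≡4 (mod 11); (4|11)=+1, (4|11)=+1; sign (−1)^1·+1^1·+1^-1 = -1.
|Ram(-1155, -385)| = 4, even; anisotropic at {3, 5, 11, ∞}.

[3, 5, 11, inf]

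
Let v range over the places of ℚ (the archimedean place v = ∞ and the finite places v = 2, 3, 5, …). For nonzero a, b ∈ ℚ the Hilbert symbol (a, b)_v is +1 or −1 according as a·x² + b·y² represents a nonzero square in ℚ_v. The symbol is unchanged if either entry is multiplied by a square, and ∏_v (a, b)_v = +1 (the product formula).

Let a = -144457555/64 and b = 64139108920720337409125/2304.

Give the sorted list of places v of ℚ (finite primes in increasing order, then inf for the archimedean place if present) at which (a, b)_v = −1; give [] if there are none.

Mod squares: a ≡ -65395, b ≡ 3073565. Check v ∈ {∞, 2, 3, 5, 11, 29, 41, 47}.
v=3: a=3^0·(≡2), b=3^-2·(≡2) mod 3; (2|3)=-1, (2|3)=-1; (−1)^{0·-2·1}·(-1)^-2·(-1)^0 = +1.
v=2: v_2(a)=-6, v_2(b)=-8; units ≡ 5, 5 (mod 8); ε·ε+αω+βω = 0·0+-6·1+-8·1 ≡ 0  ⇒  (a,b)_2 = +1.
v=∞: -65395 < 0 and 3073565 > 0  ⇒  (a,b)_∞ = +1.
v=41: a=41^1·(≡33), b=41^3·(≡30) mod 41; (33|41)=+1, (30|41)=-1; (−1)^{1·3·20}·(+1)^3·(-1)^1 = -1.
v=29: a=29^1·(≡1), b=29^3·(≡8) mod 29; (1|29)=+1, (8|29)=-1; (−1)^{1·3·14}·(+1)^3·(-1)^1 = -1.
v=11: a=11^1·(≡6), b=11^3·(≡3) mod 11; (6|11)=-1, (3|11)=+1; (−1)^{1·3·5}·(-1)^3·(+1)^1 = +1.
v=5: a=5^1·(≡1), b=5^3·(≡2) mod 5; (1|5)=+1, (2|5)=-1; (−1)^{1·3·2}·(+1)^3·(-1)^1 = -1.
v=47: a=47^2·(≡10), b=47^5·(≡4) mod 47; (10|47)=-1, (4|47)=+1; (−1)^{2·5·23}·(-1)^5·(+1)^2 = -1.
Ram(-65395, 3073565) = {5, 29, 41, 47}; no ℚ_5-point on the conic.

[5, 29, 41, 47]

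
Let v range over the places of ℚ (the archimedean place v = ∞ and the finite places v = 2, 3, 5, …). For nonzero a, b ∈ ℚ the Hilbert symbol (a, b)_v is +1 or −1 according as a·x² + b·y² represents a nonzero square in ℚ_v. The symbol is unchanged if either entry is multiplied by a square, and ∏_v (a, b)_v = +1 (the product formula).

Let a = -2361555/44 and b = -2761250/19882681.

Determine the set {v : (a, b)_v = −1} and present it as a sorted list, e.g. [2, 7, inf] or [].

(a, b) ≡ (-6545, -2) mod (ℚ^×)²; places V = {2, 3, 5, 7, 11, 13, 17, 47, ∞}.
(a,b)_11: α=-1, u≡6; β=0, v≡5 (mod 11); (6|11)=-1, (5|11)=+1; sign (−1)^0·-1^0·+1^-1 = +1.
(a,b)_47: α=0, u≡29; β=2, v≡41 (mod 47); (29|47)=-1, (41|47)=-1; sign (−1)^0·-1^2·-1^0 = +1.
(a,b)_∞: sgn(-6545)=−, sgn(-2)=−, so -1.
(a,b)_13: α=0, u≡5; β=-2, v≡11 (mod 13); (5|13)=-1, (11|13)=-1; sign (−1)^0·-1^-2·-1^0 = +1.
(a,b)_2: α=-2, β=1; u≡7, v≡7 (mod 8); ε(u)ε(v)=1·1, αω(v)=-2·0, βω(u)=1·0; sum ≡ 1  ⇒  -1.
(a,b)_7: α=3, u≡5; β=-6, v≡5 (mod 7); (5|7)=-1, (5|7)=-1; sign (−1)^0·-1^-6·-1^3 = -1.
(a,b)_17: α=1, u≡6; β=0, v≡16 (mod 17); (6|17)=-1, (16|17)=+1; sign (−1)^0·-1^0·+1^1 = +1.
(a,b)_3: α=4, u≡1; β=0, v≡1 (mod 3); (1|3)=+1, (1|3)=+1; sign (−1)^0·+1^0·+1^4 = +1.
(a,b)_5: α=1, u≡1; β=4, v≡2 (mod 5); (1|5)=+1, (2|5)=-1; sign (−1)^0·+1^4·-1^1 = -1.
Ram(-6545, -2) = {2, 5, 7, ∞}; no ℚ_2-point on the conic.

[2, 5, 7, inf]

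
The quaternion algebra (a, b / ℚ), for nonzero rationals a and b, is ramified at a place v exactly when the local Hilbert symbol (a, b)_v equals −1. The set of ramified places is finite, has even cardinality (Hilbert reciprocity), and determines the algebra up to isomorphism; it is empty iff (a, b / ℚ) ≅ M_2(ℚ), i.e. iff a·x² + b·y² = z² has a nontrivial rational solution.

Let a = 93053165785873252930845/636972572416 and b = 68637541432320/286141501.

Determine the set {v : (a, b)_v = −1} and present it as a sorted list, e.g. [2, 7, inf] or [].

Mod squares: a ≡ 24955, b ≡ 2506195. Check v ∈ {∞, 2, 3, 5, 7, 17, 19, 23, 31, 37, 41}.
v=5: a=5^1·(≡4), b=5^1·(≡4) mod 5; (4|5)=+1, (4|5)=+1; (−1)^{1·1·2}·(+1)^1·(+1)^1 = +1.
v=3: a=3^20·(≡1), b=3^8·(≡1) mod 3; (1|3)=+1, (1|3)=+1; (−1)^{20·8·1}·(+1)^8·(+1)^20 = +1.
v=19: a=19^2·(≡13), b=19^-1·(≡6) mod 19; (13|19)=-1, (6|19)=+1; (−1)^{2·-1·9}·(-1)^-1·(+1)^2 = -1.
v=17: a=17^-4·(≡2), b=17^-2·(≡16) mod 17; (2|17)=+1, (16|17)=+1; (−1)^{-4·-2·8}·(+1)^-2·(+1)^-4 = +1.
v=23: a=23^1·(≡18), b=23^1·(≡22) mod 23; (18|23)=+1, (22|23)=-1; (−1)^{1·1·11}·(+1)^1·(-1)^1 = +1.
v=37: a=37^4·(≡15), b=37^1·(≡28) mod 37; (15|37)=-1, (28|37)=+1; (−1)^{4·1·18}·(-1)^1·(+1)^4 = -1.
v=2: v_2(a)=-8, v_2(b)=10; units ≡ 3, 3 (mod 8); ε·ε+αω+βω = 1·1+-8·1+10·1 ≡ 1  ⇒  (a,b)_2 = -1.
v=31: a=31^-3·(≡29), b=31^-1·(≡18) mod 31; (29|31)=-1, (18|31)=+1; (−1)^{-3·-1·15}·(-1)^-1·(+1)^-3 = +1.
v=41: a=41^0·(≡15), b=41^-2·(≡11) mod 41; (15|41)=-1, (11|41)=-1; (−1)^{0·-2·20}·(-1)^-2·(-1)^0 = +1.
v=∞: 24955 > 0 and 2506195 > 0  ⇒  (a,b)_∞ = +1.
v=7: a=7^3·(≡4), b=7^4·(≡5) mod 7; (4|7)=+1, (5|7)=-1; (−1)^{3·4·3}·(+1)^4·(-1)^3 = -1.
Ram(24955, 2506195) = {2, 7, 19, 37}; no ℚ_2-point on the conic.

[2, 7, 19, 37]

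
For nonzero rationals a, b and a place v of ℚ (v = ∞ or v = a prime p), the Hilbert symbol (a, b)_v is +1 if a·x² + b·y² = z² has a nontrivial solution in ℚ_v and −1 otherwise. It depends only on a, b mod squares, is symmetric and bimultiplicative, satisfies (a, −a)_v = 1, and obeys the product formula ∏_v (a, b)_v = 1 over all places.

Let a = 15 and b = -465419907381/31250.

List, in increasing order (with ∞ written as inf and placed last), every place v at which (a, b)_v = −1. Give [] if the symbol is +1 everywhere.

Mod squares: a ≡ 15, b ≡ -28842. Check v ∈ {∞, 2, 3, 5, 11, 13, 19, 23}.
v=5: a=5^1·(≡3), b=5^-6·(≡2) mod 5; (3|5)=-1, (2|5)=-1; (−1)^{1·-6·2}·(-1)^-6·(-1)^1 = -1.
v=11: a=11^0·(≡4), b=11^1·(≡6) mod 11; (4|11)=+1, (6|11)=-1; (−1)^{0·1·5}·(+1)^1·(-1)^0 = +1.
v=3: a=3^1·(≡2), b=3^1·(≡1) mod 3; (2|3)=-1, (1|3)=+1; (−1)^{1·1·1}·(-1)^1·(+1)^1 = +1.
v=19: a=19^0·(≡15), b=19^3·(≡14) mod 19; (15|19)=-1, (14|19)=-1; (−1)^{0·3·9}·(-1)^3·(-1)^0 = -1.
v=∞: 15 > 0 and -28842 < 0  ⇒  (a,b)_∞ = +1.
v=13: a=13^0·(≡2), b=13^2·(≡11) mod 13; (2|13)=-1, (11|13)=-1; (−1)^{0·2·6}·(-1)^2·(-1)^0 = +1.
v=23: a=23^0·(≡15), b=23^3·(≡21) mod 23; (15|23)=-1, (21|23)=-1; (−1)^{0·3·11}·(-1)^3·(-1)^0 = -1.
v=2: v_2(a)=0, v_2(b)=-1; units ≡ 7, 3 (mod 8); ε·ε+αω+βω = 1·1+0·1+-1·0 ≡ 1  ⇒  (a,b)_2 = -1.
|Ram(15, -28842)| = 4, even; anisotropic at {2, 5, 19, 23}.

[2, 5, 19, 23]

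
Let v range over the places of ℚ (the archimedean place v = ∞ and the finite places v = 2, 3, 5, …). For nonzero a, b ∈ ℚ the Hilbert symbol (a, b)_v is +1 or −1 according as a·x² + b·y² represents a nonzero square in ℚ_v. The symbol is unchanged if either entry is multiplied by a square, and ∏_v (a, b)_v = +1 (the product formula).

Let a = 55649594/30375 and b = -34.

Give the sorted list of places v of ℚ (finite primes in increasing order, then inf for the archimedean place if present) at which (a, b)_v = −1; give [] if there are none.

[3, 13]

(a, b) ≡ (390, -34) mod (ℚ^×)²; places V = {2, 3, 5, 7, 11, 13, 17, 19, ∞}.
(a,b)_19: α=2, u≡2; β=0, v≡4 (mod 19); (2|19)=-1, (4|19)=+1; sign (−1)^0·-1^0·+1^2 = +1.
(a,b)_17: α=0, u≡2; β=1, v≡15 (mod 17); (2|17)=+1, (15|17)=+1; sign (−1)^0·+1^1·+1^0 = +1.
(a,b)_11: α=2, u≡1; β=0, v≡10 (mod 11); (1|11)=+1, (10|11)=-1; sign (−1)^0·+1^0·-1^2 = +1.
(a,b)_∞: sgn(390)=+, sgn(-34)=−, so +1.
(a,b)_5: α=-3, u≡3; β=0, v≡1 (mod 5); (3|5)=-1, (1|5)=+1; sign (−1)^0·-1^0·+1^-3 = +1.
(a,b)_7: α=2, u≡6; β=0, v≡1 (mod 7); (6|7)=-1, (1|7)=+1; sign (−1)^0·-1^0·+1^2 = +1.
(a,b)_2: α=1, β=1; u≡3, v≡7 (mod 8); ε(u)ε(v)=1·1, αω(v)=1·0, βω(u)=1·1; sum ≡ 0  ⇒  +1.
(a,b)_3: α=-5, u≡1; β=0, v≡2 (mod 3); (1|3)=+1, (2|3)=-1; sign (−1)^0·+1^0·-1^-5 = -1.
(a,b)_13: α=1, u≡1; β=0, v≡5 (mod 13); (1|13)=+1, (5|13)=-1; sign (−1)^0·+1^0·-1^1 = -1.
|Ram(390, -34)| = 2, even; anisotropic at {3, 13}.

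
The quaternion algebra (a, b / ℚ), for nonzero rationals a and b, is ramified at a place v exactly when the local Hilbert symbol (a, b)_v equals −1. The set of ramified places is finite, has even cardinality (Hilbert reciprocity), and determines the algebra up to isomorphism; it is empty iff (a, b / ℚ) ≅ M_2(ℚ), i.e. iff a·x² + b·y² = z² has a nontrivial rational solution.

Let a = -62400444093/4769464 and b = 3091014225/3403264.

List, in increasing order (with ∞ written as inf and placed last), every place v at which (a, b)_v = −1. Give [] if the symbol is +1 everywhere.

(a, b) ≡ (-1702, 22126) mod (ℚ^×)²; places V = {2, 3, 5, 7, 13, 17, 23, 37, ∞}.
(a,b)_∞: sgn(-1702)=−, sgn(22126)=+, so +1.
(a,b)_13: α=4, u≡10; β=5, v≡10 (mod 13); (10|13)=+1, (10|13)=+1; sign (−1)^0·+1^5·+1^4 = +1.
(a,b)_37: α=1, u≡11; β=1, v≡17 (mod 37); (11|37)=+1, (17|37)=-1; sign (−1)^0·+1^1·-1^1 = -1.
(a,b)_2: α=-3, β=-9; u≡5, v≡7 (mod 8); ε(u)ε(v)=0·1, αω(v)=-3·0, βω(u)=-9·1; sum ≡ 1  ⇒  -1.
(a,b)_23: α=-3, u≡8; β=-1, v≡20 (mod 23); (8|23)=+1, (20|23)=-1; sign (−1)^1·+1^-1·-1^-3 = +1.
(a,b)_5: α=0, u≡3; β=2, v≡1 (mod 5); (3|5)=-1, (1|5)=+1; sign (−1)^0·-1^2·+1^0 = +1.
(a,b)_7: α=-2, u≡6; β=0, v≡3 (mod 7); (6|7)=-1, (3|7)=-1; sign (−1)^0·-1^0·-1^-2 = +1.
(a,b)_17: α=0, u≡15; β=-2, v≡13 (mod 17); (15|17)=+1, (13|17)=+1; sign (−1)^0·+1^-2·+1^0 = +1.
(a,b)_3: α=10, u≡2; β=2, v≡1 (mod 3); (2|3)=-1, (1|3)=+1; sign (−1)^0·-1^2·+1^10 = +1.
(-1702, 22126 / ℚ) ramifies at {2, 37}: a division algebra.

[2, 37]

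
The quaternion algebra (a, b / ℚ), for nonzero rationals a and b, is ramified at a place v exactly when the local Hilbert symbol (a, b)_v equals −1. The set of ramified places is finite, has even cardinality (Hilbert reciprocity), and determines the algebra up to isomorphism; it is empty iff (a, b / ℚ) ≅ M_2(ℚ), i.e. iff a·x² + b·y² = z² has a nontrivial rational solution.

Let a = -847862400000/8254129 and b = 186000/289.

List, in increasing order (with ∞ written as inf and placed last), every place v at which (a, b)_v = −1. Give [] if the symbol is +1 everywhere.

(a, b) ≡ (-1324785, 465) mod (ℚ^×)²; places V = {2, 3, 5, 7, 11, 13, 17, 31, 37, ∞}.
(a,b)_∞: sgn(-1324785)=−, sgn(465)=+, so +1.
(a,b)_11: α=1, u≡9; β=0, v≡4 (mod 11); (9|11)=+1, (4|11)=+1; sign (−1)^0·+1^0·+1^1 = +1.
(a,b)_3: α=1, u≡2; β=1, v≡2 (mod 3); (2|3)=-1, (2|3)=-1; sign (−1)^1·-1^1·-1^1 = -1.
(a,b)_17: α=-2, u≡8; β=-2, v≡3 (mod 17); (8|17)=+1, (3|17)=-1; sign (−1)^0·+1^-2·-1^-2 = +1.
(a,b)_7: α=1, u≡1; β=0, v≡5 (mod 7); (1|7)=+1, (5|7)=-1; sign (−1)^0·+1^0·-1^1 = -1.
(a,b)_13: α=-4, u≡7; β=0, v≡3 (mod 13); (7|13)=-1, (3|13)=+1; sign (−1)^0·-1^0·+1^-4 = +1.
(a,b)_31: α=1, u≡10; β=1, v≡11 (mod 31); (10|31)=+1, (11|31)=-1; sign (−1)^1·+1^1·-1^1 = +1.
(a,b)_2: α=10, β=4; u≡7, v≡1 (mod 8); ε(u)ε(v)=1·0, αω(v)=10·0, βω(u)=4·0; sum ≡ 0  ⇒  +1.
(a,b)_37: α=1, u≡4; β=0, v≡21 (mod 37); (4|37)=+1, (21|37)=+1; sign (−1)^0·+1^0·+1^1 = +1.
(a,b)_5: α=5, u≡3; β=3, v≡2 (mod 5); (3|5)=-1, (2|5)=-1; sign (−1)^0·-1^3·-1^5 = +1.
Ram(-1324785, 465) = {3, 7}; no ℚ_3-point on the conic.

[3, 7]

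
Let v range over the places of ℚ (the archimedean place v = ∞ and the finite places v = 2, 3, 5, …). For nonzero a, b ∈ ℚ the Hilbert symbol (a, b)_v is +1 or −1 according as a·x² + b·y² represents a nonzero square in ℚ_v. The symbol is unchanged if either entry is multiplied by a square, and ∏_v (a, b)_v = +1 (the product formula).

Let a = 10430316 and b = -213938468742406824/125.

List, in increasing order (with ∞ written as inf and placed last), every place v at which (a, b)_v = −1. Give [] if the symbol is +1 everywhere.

[13, 19]

Mod squares: a ≡ 289731, b ≡ -4370. Check v ∈ {∞, 2, 3, 5, 13, 17, 19, 23}.
v=17: a=17^1·(≡1), b=17^2·(≡8) mod 17; (1|17)=+1, (8|17)=+1; (−1)^{1·2·8}·(+1)^2·(+1)^1 = +1.
v=13: a=13^1·(≡11), b=13^2·(≡8) mod 13; (11|13)=-1, (8|13)=-1; (−1)^{1·2·6}·(-1)^2·(-1)^1 = -1.
v=3: a=3^3·(≡1), b=3^8·(≡1) mod 3; (1|3)=+1, (1|3)=+1; (−1)^{3·8·1}·(+1)^8·(+1)^3 = +1.
v=5: a=5^0·(≡1), b=5^-3·(≡1) mod 5; (1|5)=+1, (1|5)=+1; (−1)^{0·-3·2}·(+1)^-3·(+1)^0 = +1.
v=∞: 289731 > 0 and -4370 < 0  ⇒  (a,b)_∞ = +1.
v=19: a=19^1·(≡16), b=19^3·(≡6) mod 19; (16|19)=+1, (6|19)=+1; (−1)^{1·3·9}·(+1)^3·(+1)^1 = -1.
v=2: v_2(a)=2, v_2(b)=3; units ≡ 3, 7 (mod 8); ε·ε+αω+βω = 1·1+2·0+3·1 ≡ 0  ⇒  (a,b)_2 = +1.
v=23: a=23^1·(≡1), b=23^3·(≡11) mod 23; (1|23)=+1, (11|23)=-1; (−1)^{1·3·11}·(+1)^3·(-1)^1 = +1.
(289731, -4370 / ℚ) ramifies at {13, 19}: a division algebra.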